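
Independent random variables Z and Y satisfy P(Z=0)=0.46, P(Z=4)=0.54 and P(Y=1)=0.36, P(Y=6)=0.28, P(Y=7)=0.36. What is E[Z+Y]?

E[Z+Y] = Σ_z Σ_y (z+y) · P(Z=z)P(Y=y)
 = 1·0.1656 + 6·0.1288 + 7·0.1656 + 5·0.1944 + 10·0.1512 + 11·0.1944
 = 0.1656 + 0.7728 + 1.1592 + 0.972 + 1.512 + 2.1384
 = 6.72

6.72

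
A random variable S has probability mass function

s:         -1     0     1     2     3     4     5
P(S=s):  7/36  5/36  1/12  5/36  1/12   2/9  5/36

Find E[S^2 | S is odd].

9

P(S is odd) = 7/36 + 1/12 + 1/12 + 5/36 = 1/2.
E[S^2 | S is odd] = [1·7/36 + 1·1/12 + 9·1/12 + 25·5/36] / (1/2)
 = 9/2 / (1/2)
 = 9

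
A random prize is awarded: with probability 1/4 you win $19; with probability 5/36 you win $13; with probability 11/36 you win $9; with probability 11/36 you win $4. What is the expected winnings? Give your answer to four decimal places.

10.5278

E[payout] = 19·1/4 + 13·5/36 + 9·11/36 + 4·11/36
 = 19/4 + 65/36 + 11/4 + 11/9
 = 379/36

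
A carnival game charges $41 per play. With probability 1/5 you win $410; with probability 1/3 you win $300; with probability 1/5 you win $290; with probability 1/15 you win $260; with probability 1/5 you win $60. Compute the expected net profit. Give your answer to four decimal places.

228.3333

E[payout] = 410·1/5 + 300·1/3 + 290·1/5 + 260·1/15 + 60·1/5
 = 82 + 100 + 58 + 52/3 + 12
 = 808/3
Net = 808/3 - 41 = 685/3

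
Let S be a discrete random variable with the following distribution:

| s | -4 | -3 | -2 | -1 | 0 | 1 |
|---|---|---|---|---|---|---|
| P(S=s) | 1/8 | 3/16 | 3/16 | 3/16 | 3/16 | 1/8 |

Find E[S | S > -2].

-0.125

P(S > -2) = 3/16 + 3/16 + 1/8 = 1/2.
E[S | S > -2] = [(-1)·3/16 + 0·3/16 + 1·1/8] / (1/2)
 = -1/16 / (1/2)
 = -1/8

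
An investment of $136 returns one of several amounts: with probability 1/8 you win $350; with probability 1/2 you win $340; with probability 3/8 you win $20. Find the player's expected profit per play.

85.25

E[payout] = 350·1/8 + 340·1/2 + 20·3/8
 = 175/4 + 170 + 15/2
 = 885/4
Net = 885/4 - 136 = 341/4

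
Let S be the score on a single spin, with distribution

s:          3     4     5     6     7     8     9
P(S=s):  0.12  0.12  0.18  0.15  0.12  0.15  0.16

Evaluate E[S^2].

E[S^2] = Σ s^2·P(S=s)
 = 9·0.12 + 16·0.12 + 25·0.18 + 36·0.15 + 49·0.12 + 64·0.15 + 81·0.16
 = 1.08 + 1.92 + 4.5 + 5.4 + 5.88 + 9.6 + 12.96
 = 41.34

41.34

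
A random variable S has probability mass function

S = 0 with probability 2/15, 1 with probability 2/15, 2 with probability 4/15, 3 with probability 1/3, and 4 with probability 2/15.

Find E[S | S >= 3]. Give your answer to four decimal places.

3.2857

P(S >= 3) = 1/3 + 2/15 = 7/15.
E[S | S >= 3] = [3·1/3 + 4·2/15] / (7/15)
 = 23/15 / (7/15)
 = 23/7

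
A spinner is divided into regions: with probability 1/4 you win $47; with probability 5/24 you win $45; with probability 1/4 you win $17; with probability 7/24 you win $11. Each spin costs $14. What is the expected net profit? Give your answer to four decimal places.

14.5833

E[payout] = 47·1/4 + 45·5/24 + 17·1/4 + 11·7/24
 = 47/4 + 75/8 + 17/4 + 77/24
 = 343/12
Net = 343/12 - 14 = 175/12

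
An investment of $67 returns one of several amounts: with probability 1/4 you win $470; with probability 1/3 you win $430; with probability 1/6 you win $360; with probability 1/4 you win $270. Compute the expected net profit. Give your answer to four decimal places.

E[payout] = 470·1/4 + 430·1/3 + 360·1/6 + 270·1/4
 = 235/2 + 430/3 + 60 + 135/2
 = 1165/3
Net = 1165/3 - 67 = 964/3

321.3333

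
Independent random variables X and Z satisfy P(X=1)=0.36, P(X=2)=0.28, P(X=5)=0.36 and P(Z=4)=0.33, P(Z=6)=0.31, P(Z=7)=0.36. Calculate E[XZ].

E[XZ] = Σ_x Σ_z xz · P(X=x)P(Z=z)
 = 4·0.1188 + 6·0.1116 + 7·0.1296 + 8·0.0924 + 12·0.0868 + 14·0.1008 + 20·0.1188 + 30·0.1116 + 35·0.1296
 = 0.4752 + 0.6696 + 0.9072 + 0.7392 + 1.0416 + 1.4112 + 2.376 + 3.348 + 4.536
 = 15.504

15.504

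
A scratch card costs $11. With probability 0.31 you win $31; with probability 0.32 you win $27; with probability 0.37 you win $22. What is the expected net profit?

15.39

E[payout] = 31·0.31 + 27·0.32 + 22·0.37
 = 9.61 + 8.64 + 8.14
 = 26.39
Net = 26.39 - 11 = 15.39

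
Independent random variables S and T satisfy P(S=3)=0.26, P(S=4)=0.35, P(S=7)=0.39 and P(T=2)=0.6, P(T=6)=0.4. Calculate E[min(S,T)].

3.008

E[min(S,T)] = Σ_s Σ_t min(s,t) · P(S=s)P(T=t)
 = 2·0.156 + 3·0.104 + 2·0.21 + 4·0.14 + 2·0.234 + 6·0.156
 = 0.312 + 0.312 + 0.42 + 0.56 + 0.468 + 0.936
 = 3.008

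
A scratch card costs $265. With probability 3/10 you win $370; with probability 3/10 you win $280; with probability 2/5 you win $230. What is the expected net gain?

22

E[payout] = 370·3/10 + 280·3/10 + 230·2/5
 = 111 + 84 + 92
 = 287
Net = 287 - 265 = 22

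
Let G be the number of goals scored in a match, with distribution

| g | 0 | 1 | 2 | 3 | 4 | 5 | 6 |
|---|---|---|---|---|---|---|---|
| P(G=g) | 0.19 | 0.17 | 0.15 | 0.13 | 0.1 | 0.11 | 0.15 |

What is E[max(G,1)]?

2.9

E[max(G,1)] = Σ max(g,1)·P(G=g)
 = 1·0.19 + 1·0.17 + 2·0.15 + 3·0.13 + 4·0.1 + 5·0.11 + 6·0.15
 = 0.19 + 0.17 + 0.3 + 0.39 + 0.4 + 0.55 + 0.9
 = 2.9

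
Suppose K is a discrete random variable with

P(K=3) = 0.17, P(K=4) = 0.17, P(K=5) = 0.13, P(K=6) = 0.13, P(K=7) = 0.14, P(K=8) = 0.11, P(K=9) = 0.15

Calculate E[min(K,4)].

E[min(K,4)] = Σ min(k,4)·P(K=k)
 = 3·0.17 + 4·0.17 + 4·0.13 + 4·0.13 + 4·0.14 + 4·0.11 + 4·0.15
 = 0.51 + 0.68 + 0.52 + 0.52 + 0.56 + 0.44 + 0.6
 = 3.83

3.83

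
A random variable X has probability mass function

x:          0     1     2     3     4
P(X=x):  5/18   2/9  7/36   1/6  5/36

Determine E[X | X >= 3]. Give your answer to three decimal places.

3.455

P(X >= 3) = 1/6 + 5/36 = 11/36.
E[X | X >= 3] = [3·1/6 + 4·5/36] / (11/36)
 = 19/18 / (11/36)
 = 38/11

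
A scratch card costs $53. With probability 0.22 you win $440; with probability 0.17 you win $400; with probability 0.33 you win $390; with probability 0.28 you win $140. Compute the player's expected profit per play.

E[payout] = 440·0.22 + 400·0.17 + 390·0.33 + 140·0.28
 = 96.8 + 68 + 128.7 + 39.2
 = 332.7
Net = 332.7 - 53 = 279.7

279.7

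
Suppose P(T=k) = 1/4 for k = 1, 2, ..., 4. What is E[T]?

E[T] = Σ t·P(T=t)
 = 1·1/4 + 2·1/4 + 3·1/4 + 4·1/4
 = 1/4 + 1/2 + 3/4 + 1
 = 5/2

2.5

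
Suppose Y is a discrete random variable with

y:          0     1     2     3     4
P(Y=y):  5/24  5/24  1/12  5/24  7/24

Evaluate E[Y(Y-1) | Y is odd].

3

P(Y is odd) = 5/24 + 5/24 = 5/12.
E[Y(Y-1) | Y is odd] = [0·5/24 + 6·5/24] / (5/12)
 = 5/4 / (5/12)
 = 3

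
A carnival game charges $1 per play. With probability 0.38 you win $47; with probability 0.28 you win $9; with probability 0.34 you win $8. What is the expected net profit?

E[payout] = 47·0.38 + 9·0.28 + 8·0.34
 = 17.86 + 2.52 + 2.72
 = 23.1
Net = 23.1 - 1 = 22.1

22.1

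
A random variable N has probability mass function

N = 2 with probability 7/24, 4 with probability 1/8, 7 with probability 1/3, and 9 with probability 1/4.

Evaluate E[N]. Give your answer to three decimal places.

E[N] = Σ n·P(N=n)
 = 2·7/24 + 4·1/8 + 7·1/3 + 9·1/4
 = 7/12 + 1/2 + 7/3 + 9/4
 = 17/3

5.667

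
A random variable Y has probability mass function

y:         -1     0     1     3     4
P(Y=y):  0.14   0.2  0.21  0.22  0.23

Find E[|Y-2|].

1.71

E[|Y-2|] = Σ |y-2|·P(Y=y)
 = 3·0.14 + 2·0.2 + 1·0.21 + 1·0.22 + 2·0.23
 = 0.42 + 0.4 + 0.21 + 0.22 + 0.46
 = 1.71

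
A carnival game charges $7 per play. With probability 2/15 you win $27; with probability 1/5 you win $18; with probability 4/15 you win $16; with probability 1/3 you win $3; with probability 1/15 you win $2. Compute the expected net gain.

5.6

E[payout] = 27·2/15 + 18·1/5 + 16·4/15 + 3·1/3 + 2·1/15
 = 18/5 + 18/5 + 64/15 + 1 + 2/15
 = 63/5
Net = 63/5 - 7 = 28/5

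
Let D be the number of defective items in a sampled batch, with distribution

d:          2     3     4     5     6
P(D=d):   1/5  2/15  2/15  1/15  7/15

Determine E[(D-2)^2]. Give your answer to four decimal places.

E[(D-2)^2] = Σ (d-2)^2·P(D=d)
 = 0·1/5 + 1·2/15 + 4·2/15 + 9·1/15 + 16·7/15
 = 0 + 2/15 + 8/15 + 3/5 + 112/15
 = 131/15

8.7333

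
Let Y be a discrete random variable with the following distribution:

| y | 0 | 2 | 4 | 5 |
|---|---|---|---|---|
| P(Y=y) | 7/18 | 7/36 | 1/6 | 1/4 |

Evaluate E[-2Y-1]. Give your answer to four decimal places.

E[-2Y-1] = Σ (-2y-1)·P(Y=y)
 = (-1)·7/18 + (-5)·7/36 + (-9)·1/6 + (-11)·1/4
 = (-7/18) + (-35/36) + (-3/2) + (-11/4)
 = -101/18

-5.6111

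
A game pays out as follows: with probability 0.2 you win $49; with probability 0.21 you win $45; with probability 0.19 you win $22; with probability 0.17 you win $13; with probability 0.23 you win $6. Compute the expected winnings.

27.02

E[payout] = 49·0.2 + 45·0.21 + 22·0.19 + 13·0.17 + 6·0.23
 = 9.8 + 9.45 + 4.18 + 2.21 + 1.38
 = 27.02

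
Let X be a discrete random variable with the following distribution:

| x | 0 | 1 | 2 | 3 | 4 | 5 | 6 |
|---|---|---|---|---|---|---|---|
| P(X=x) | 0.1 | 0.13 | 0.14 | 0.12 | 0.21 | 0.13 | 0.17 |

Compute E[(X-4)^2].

E[(X-4)^2] = Σ (x-4)^2·P(X=x)
 = 16·0.1 + 9·0.13 + 4·0.14 + 1·0.12 + 0·0.21 + 1·0.13 + 4·0.17
 = 1.6 + 1.17 + 0.56 + 0.12 + 0 + 0.13 + 0.68
 = 4.26

4.26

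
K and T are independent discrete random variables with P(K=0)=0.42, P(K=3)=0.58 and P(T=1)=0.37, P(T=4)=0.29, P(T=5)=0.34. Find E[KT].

E[KT] = Σ_k Σ_t kt · P(K=k)P(T=t)
 = 0·0.1554 + 0·0.1218 + 0·0.1428 + 3·0.2146 + 12·0.1682 + 15·0.1972
 = 0 + 0 + 0 + 0.6438 + 2.0184 + 2.958
 = 5.6202

5.6202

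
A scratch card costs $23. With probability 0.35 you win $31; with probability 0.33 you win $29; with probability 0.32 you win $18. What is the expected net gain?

3.18

E[payout] = 31·0.35 + 29·0.33 + 18·0.32
 = 10.85 + 9.57 + 5.76
 = 26.18
Net = 26.18 - 23 = 3.18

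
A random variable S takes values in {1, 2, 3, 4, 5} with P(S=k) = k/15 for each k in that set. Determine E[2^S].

E[2^S] = Σ 2^s·P(S=s)
 = 2·1/15 + 4·2/15 + 8·1/5 + 16·4/15 + 32·1/3
 = 2/15 + 8/15 + 8/5 + 64/15 + 32/3
 = 86/5

17.2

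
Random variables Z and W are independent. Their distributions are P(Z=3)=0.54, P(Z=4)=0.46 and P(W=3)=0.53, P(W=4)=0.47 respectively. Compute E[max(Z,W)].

3.7138

E[max(Z,W)] = Σ_z Σ_w max(z,w) · P(Z=z)P(W=w)
 = 3·0.2862 + 4·0.2538 + 4·0.2438 + 4·0.2162
 = 0.8586 + 1.0152 + 0.9752 + 0.8648
 = 3.7138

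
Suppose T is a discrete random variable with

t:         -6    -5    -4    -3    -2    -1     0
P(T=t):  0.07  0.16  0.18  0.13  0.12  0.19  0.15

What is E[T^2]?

11.24

E[T^2] = Σ t^2·P(T=t)
 = 36·0.07 + 25·0.16 + 16·0.18 + 9·0.13 + 4·0.12 + 1·0.19 + 0·0.15
 = 2.52 + 4 + 2.88 + 1.17 + 0.48 + 0.19 + 0
 = 11.24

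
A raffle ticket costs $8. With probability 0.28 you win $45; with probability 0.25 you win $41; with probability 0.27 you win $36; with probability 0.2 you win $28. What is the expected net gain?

30.17

E[payout] = 45·0.28 + 41·0.25 + 36·0.27 + 28·0.2
 = 12.6 + 10.25 + 9.72 + 5.6
 = 38.17
Net = 38.17 - 8 = 30.17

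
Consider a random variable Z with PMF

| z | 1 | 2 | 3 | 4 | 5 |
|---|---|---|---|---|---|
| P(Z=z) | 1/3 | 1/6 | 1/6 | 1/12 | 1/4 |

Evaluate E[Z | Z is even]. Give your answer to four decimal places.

2.6667

P(Z is even) = 1/6 + 1/12 = 1/4.
E[Z | Z is even] = [2·1/6 + 4·1/12] / (1/4)
 = 2/3 / (1/4)
 = 8/3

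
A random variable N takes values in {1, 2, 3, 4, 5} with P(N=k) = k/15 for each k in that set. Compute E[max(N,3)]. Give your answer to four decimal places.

3.9333

E[max(N,3)] = Σ max(n,3)·P(N=n)
 = 3·1/15 + 3·2/15 + 3·1/5 + 4·4/15 + 5·1/3
 = 1/5 + 2/5 + 3/5 + 16/15 + 5/3
 = 59/15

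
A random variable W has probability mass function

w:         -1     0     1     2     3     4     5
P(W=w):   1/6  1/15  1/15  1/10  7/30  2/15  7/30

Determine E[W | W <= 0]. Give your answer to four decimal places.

-0.7143

P(W <= 0) = 1/6 + 1/15 = 7/30.
E[W | W <= 0] = [(-1)·1/6 + 0·1/15] / (7/30)
 = -1/6 / (7/30)
 = -5/7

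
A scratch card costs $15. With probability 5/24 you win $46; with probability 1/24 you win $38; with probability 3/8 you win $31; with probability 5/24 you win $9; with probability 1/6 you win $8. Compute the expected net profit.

E[payout] = 46·5/24 + 38·1/24 + 31·3/8 + 9·5/24 + 8·1/6
 = 115/12 + 19/12 + 93/8 + 15/8 + 4/3
 = 26
Net = 26 - 15 = 11

11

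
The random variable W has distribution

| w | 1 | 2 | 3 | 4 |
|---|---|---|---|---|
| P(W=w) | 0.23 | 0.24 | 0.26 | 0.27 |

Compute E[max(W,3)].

3.27

E[max(W,3)] = Σ max(w,3)·P(W=w)
 = 3·0.23 + 3·0.24 + 3·0.26 + 4·0.27
 = 0.69 + 0.72 + 0.78 + 1.08
 = 3.27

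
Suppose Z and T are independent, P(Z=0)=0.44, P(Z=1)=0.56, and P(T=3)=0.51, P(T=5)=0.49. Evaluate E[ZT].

2.2288

E[ZT] = Σ_z Σ_t zt · P(Z=z)P(T=t)
 = 0·0.2244 + 0·0.2156 + 3·0.2856 + 5·0.2744
 = 0 + 0 + 0.8568 + 1.372
 = 2.2288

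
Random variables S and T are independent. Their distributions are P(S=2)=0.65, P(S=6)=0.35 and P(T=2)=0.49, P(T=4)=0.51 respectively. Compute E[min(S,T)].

E[min(S,T)] = Σ_s Σ_t min(s,t) · P(S=s)P(T=t)
 = 2·0.3185 + 2·0.3315 + 2·0.1715 + 4·0.1785
 = 0.637 + 0.663 + 0.343 + 0.714
 = 2.357

2.357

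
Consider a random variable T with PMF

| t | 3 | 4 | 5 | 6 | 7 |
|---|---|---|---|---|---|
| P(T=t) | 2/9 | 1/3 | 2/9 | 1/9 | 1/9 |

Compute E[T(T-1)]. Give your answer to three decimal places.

E[T(T-1)] = Σ t(t-1)·P(T=t)
 = 6·2/9 + 12·1/3 + 20·2/9 + 30·1/9 + 42·1/9
 = 4/3 + 4 + 40/9 + 10/3 + 14/3
 = 160/9

17.778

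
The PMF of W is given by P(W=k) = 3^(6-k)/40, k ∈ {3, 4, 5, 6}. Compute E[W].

3.45

E[W] = Σ w·P(W=w)
 = 3·27/40 + 4·9/40 + 5·3/40 + 6·1/40
 = 81/40 + 9/10 + 3/8 + 3/20
 = 69/20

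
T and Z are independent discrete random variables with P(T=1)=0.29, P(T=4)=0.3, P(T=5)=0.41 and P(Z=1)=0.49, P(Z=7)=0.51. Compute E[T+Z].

E[T+Z] = Σ_t Σ_z (t+z) · P(T=t)P(Z=z)
 = 2·0.1421 + 8·0.1479 + 5·0.147 + 11·0.153 + 6·0.2009 + 12·0.2091
 = 0.2842 + 1.1832 + 0.735 + 1.683 + 1.2054 + 2.5092
 = 7.6

7.6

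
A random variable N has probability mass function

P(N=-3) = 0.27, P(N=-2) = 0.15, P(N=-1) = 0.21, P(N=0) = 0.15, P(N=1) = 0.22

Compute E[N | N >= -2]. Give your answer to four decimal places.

-0.3973

P(N >= -2) = 0.15 + 0.21 + 0.15 + 0.22 = 0.73.
E[N | N >= -2] = [(-2)·0.15 + (-1)·0.21 + 0·0.15 + 1·0.22] / 0.73
 = -0.29 / 0.73
 = -29/73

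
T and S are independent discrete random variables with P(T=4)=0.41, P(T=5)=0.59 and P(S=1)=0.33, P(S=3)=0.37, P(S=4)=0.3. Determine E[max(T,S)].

4.59

E[max(T,S)] = Σ_t Σ_s max(t,s) · P(T=t)P(S=s)
 = 4·0.1353 + 4·0.1517 + 4·0.123 + 5·0.1947 + 5·0.2183 + 5·0.177
 = 0.5412 + 0.6068 + 0.492 + 0.9735 + 1.0915 + 0.885
 = 4.59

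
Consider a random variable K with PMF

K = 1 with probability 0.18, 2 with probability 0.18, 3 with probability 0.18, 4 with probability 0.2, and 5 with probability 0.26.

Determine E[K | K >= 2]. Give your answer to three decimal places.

3.659

P(K >= 2) = 0.18 + 0.18 + 0.2 + 0.26 = 0.82.
E[K | K >= 2] = [2·0.18 + 3·0.18 + 4·0.2 + 5·0.26] / 0.82
 = 3 / 0.82
 = 150/41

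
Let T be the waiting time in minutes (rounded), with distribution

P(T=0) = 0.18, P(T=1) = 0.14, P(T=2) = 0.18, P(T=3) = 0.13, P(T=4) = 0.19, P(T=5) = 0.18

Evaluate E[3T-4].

E[3T-4] = Σ (3t-4)·P(T=t)
 = (-4)·0.18 + (-1)·0.14 + 2·0.18 + 5·0.13 + 8·0.19 + 11·0.18
 = (-0.72) + (-0.14) + 0.36 + 0.65 + 1.52 + 1.98
 = 3.65

3.65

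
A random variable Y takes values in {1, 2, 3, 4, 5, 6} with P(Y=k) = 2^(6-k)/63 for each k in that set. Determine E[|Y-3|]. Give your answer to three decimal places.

E[|Y-3|] = Σ |y-3|·P(Y=y)
 = 2·32/63 + 1·16/63 + 0·8/63 + 1·4/63 + 2·2/63 + 3·1/63
 = 64/63 + 16/63 + 0 + 4/63 + 4/63 + 1/21
 = 13/9

1.444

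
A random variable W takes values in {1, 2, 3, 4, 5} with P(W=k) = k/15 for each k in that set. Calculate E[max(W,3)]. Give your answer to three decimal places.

E[max(W,3)] = Σ max(w,3)·P(W=w)
 = 3·1/15 + 3·2/15 + 3·1/5 + 4·4/15 + 5·1/3
 = 1/5 + 2/5 + 3/5 + 16/15 + 5/3
 = 59/15

3.933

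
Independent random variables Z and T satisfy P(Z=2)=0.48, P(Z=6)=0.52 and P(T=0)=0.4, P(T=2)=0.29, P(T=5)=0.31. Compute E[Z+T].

6.21

E[Z+T] = Σ_z Σ_t (z+t) · P(Z=z)P(T=t)
 = 2·0.192 + 4·0.1392 + 7·0.1488 + 6·0.208 + 8·0.1508 + 11·0.1612
 = 0.384 + 0.5568 + 1.0416 + 1.248 + 1.2064 + 1.7732
 = 6.21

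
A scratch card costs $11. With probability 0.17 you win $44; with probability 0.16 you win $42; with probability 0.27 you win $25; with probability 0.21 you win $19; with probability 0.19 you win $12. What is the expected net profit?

E[payout] = 44·0.17 + 42·0.16 + 25·0.27 + 19·0.21 + 12·0.19
 = 7.48 + 6.72 + 6.75 + 3.99 + 2.28
 = 27.22
Net = 27.22 - 11 = 16.22

16.22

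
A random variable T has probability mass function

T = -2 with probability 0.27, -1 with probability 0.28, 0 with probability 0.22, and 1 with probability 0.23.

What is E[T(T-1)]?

E[T(T-1)] = Σ t(t-1)·P(T=t)
 = 6·0.27 + 2·0.28 + 0·0.22 + 0·0.23
 = 1.62 + 0.56 + 0 + 0
 = 2.18

2.18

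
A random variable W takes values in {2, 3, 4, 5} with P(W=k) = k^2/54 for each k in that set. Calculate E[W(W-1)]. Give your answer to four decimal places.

13.9630

E[W(W-1)] = Σ w(w-1)·P(W=w)
 = 2·2/27 + 6·1/6 + 12·8/27 + 20·25/54
 = 4/27 + 1 + 32/9 + 250/27
 = 377/27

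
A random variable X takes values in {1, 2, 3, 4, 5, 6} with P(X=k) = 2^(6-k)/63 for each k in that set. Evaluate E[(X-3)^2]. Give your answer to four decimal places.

2.6190

E[(X-3)^2] = Σ (x-3)^2·P(X=x)
 = 4·32/63 + 1·16/63 + 0·8/63 + 1·4/63 + 4·2/63 + 9·1/63
 = 128/63 + 16/63 + 0 + 4/63 + 8/63 + 1/7
 = 55/21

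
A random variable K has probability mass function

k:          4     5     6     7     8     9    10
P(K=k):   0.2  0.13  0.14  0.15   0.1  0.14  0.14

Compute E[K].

6.8

E[K] = Σ k·P(K=k)
 = 4·0.2 + 5·0.13 + 6·0.14 + 7·0.15 + 8·0.1 + 9·0.14 + 10·0.14
 = 0.8 + 0.65 + 0.84 + 1.05 + 0.8 + 1.26 + 1.4
 = 6.8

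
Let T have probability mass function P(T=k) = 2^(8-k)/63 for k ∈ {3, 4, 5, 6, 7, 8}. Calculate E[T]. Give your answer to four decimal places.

3.9048

E[T] = Σ t·P(T=t)
 = 3·32/63 + 4·16/63 + 5·8/63 + 6·4/63 + 7·2/63 + 8·1/63
 = 32/21 + 64/63 + 40/63 + 8/21 + 2/9 + 8/63
 = 82/21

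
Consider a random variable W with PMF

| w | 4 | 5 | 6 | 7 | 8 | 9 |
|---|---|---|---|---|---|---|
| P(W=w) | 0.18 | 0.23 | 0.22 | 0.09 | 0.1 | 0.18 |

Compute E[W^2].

41.94

E[W^2] = Σ w^2·P(W=w)
 = 16·0.18 + 25·0.23 + 36·0.22 + 49·0.09 + 64·0.1 + 81·0.18
 = 2.88 + 5.75 + 7.92 + 4.41 + 6.4 + 14.58
 = 41.94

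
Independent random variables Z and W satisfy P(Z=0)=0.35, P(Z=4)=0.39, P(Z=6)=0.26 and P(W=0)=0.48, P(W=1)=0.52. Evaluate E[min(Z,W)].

E[min(Z,W)] = Σ_z Σ_w min(z,w) · P(Z=z)P(W=w)
 = 0·0.168 + 0·0.182 + 0·0.1872 + 1·0.2028 + 0·0.1248 + 1·0.1352
 = 0 + 0 + 0 + 0.2028 + 0 + 0.1352
 = 0.338

0.338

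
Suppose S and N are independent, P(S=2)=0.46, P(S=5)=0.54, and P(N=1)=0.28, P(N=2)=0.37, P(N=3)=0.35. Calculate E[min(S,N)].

1.909

E[min(S,N)] = Σ_s Σ_n min(s,n) · P(S=s)P(N=n)
 = 1·0.1288 + 2·0.1702 + 2·0.161 + 1·0.1512 + 2·0.1998 + 3·0.189
 = 0.1288 + 0.3404 + 0.322 + 0.1512 + 0.3996 + 0.567
 = 1.909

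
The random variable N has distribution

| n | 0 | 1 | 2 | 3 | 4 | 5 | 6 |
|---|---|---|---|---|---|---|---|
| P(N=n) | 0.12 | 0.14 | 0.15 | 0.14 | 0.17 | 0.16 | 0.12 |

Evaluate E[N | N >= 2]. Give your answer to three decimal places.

3.946

P(N >= 2) = 0.15 + 0.14 + 0.17 + 0.16 + 0.12 = 0.74.
E[N | N >= 2] = [2·0.15 + 3·0.14 + 4·0.17 + 5·0.16 + 6·0.12] / 0.74
 = 2.92 / 0.74
 = 146/37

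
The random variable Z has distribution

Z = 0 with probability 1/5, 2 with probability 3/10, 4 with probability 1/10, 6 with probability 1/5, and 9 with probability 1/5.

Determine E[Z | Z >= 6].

7.5

P(Z >= 6) = 1/5 + 1/5 = 2/5.
E[Z | Z >= 6] = [6·1/5 + 9·1/5] / (2/5)
 = 3 / (2/5)
 = 15/2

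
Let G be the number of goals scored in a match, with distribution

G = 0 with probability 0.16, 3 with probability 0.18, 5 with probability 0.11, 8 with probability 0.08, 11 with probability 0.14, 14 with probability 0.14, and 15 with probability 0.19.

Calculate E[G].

E[G] = Σ g·P(G=g)
 = 0·0.16 + 3·0.18 + 5·0.11 + 8·0.08 + 11·0.14 + 14·0.14 + 15·0.19
 = 0 + 0.54 + 0.55 + 0.64 + 1.54 + 1.96 + 2.85
 = 8.08

8.08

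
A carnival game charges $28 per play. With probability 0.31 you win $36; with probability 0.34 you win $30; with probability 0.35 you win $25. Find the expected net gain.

E[payout] = 36·0.31 + 30·0.34 + 25·0.35
 = 11.16 + 10.2 + 8.75
 = 30.11
Net = 30.11 - 28 = 2.11

2.11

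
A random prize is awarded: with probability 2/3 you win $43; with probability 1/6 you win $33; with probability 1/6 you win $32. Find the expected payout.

39.5

E[payout] = 43·2/3 + 33·1/6 + 32·1/6
 = 86/3 + 11/2 + 16/3
 = 79/2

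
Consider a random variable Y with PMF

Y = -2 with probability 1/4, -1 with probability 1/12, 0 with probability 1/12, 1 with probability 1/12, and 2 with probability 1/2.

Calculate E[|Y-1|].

E[|Y-1|] = Σ |y-1|·P(Y=y)
 = 3·1/4 + 2·1/12 + 1·1/12 + 0·1/12 + 1·1/2
 = 3/4 + 1/6 + 1/12 + 0 + 1/2
 = 3/2

1.5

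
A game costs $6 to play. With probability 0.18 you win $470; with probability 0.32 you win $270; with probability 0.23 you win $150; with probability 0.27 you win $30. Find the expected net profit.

207.6

E[payout] = 470·0.18 + 270·0.32 + 150·0.23 + 30·0.27
 = 84.6 + 86.4 + 34.5 + 8.1
 = 213.6
Net = 213.6 - 6 = 207.6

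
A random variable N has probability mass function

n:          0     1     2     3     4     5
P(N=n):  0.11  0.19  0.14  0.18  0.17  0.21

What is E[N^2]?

E[N^2] = Σ n^2·P(N=n)
 = 0·0.11 + 1·0.19 + 4·0.14 + 9·0.18 + 16·0.17 + 25·0.21
 = 0 + 0.19 + 0.56 + 1.62 + 2.72 + 5.25
 = 10.34

10.34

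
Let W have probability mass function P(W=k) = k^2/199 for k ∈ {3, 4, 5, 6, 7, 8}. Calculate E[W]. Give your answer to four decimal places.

6.4673

E[W] = Σ w·P(W=w)
 = 3·9/199 + 4·16/199 + 5·25/199 + 6·36/199 + 7·49/199 + 8·64/199
 = 27/199 + 64/199 + 125/199 + 216/199 + 343/199 + 512/199
 = 1287/199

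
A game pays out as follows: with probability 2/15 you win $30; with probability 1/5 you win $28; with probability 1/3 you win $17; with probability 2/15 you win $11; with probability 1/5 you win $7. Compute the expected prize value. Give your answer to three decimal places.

18.133

E[payout] = 30·2/15 + 28·1/5 + 17·1/3 + 11·2/15 + 7·1/5
 = 4 + 28/5 + 17/3 + 22/15 + 7/5
 = 272/15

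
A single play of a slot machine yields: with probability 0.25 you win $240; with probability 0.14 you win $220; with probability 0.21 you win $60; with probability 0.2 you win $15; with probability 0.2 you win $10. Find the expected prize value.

E[payout] = 240·0.25 + 220·0.14 + 60·0.21 + 15·0.2 + 10·0.2
 = 60 + 30.8 + 12.6 + 3 + 2
 = 108.4

108.4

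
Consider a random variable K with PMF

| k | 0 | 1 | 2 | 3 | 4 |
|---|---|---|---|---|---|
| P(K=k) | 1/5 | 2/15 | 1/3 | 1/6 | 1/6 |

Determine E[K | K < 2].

P(K < 2) = 1/5 + 2/15 = 1/3.
E[K | K < 2] = [0·1/5 + 1·2/15] / (1/3)
 = 2/15 / (1/3)
 = 2/5

0.4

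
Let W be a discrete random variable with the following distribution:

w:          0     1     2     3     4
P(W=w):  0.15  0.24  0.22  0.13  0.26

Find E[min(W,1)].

E[min(W,1)] = Σ min(w,1)·P(W=w)
 = 0·0.15 + 1·0.24 + 1·0.22 + 1·0.13 + 1·0.26
 = 0 + 0.24 + 0.22 + 0.13 + 0.26
 = 0.85

0.85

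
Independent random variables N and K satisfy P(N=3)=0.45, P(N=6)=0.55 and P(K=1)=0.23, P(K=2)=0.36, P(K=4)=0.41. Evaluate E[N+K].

7.24

E[N+K] = Σ_n Σ_k (n+k) · P(N=n)P(K=k)
 = 4·0.1035 + 5·0.162 + 7·0.1845 + 7·0.1265 + 8·0.198 + 10·0.2255
 = 0.414 + 0.81 + 1.2915 + 0.8855 + 1.584 + 2.255
 = 7.24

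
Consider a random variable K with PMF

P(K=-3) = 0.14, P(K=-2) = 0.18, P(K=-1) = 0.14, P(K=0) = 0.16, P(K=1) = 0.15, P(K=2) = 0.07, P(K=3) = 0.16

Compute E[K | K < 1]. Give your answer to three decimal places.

-1.484

P(K < 1) = 0.14 + 0.18 + 0.14 + 0.16 = 0.62.
E[K | K < 1] = [(-3)·0.14 + (-2)·0.18 + (-1)·0.14 + 0·0.16] / 0.62
 = -0.92 / 0.62
 = -46/31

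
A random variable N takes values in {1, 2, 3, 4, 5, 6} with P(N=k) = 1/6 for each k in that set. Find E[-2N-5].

-12

E[-2N-5] = Σ (-2n-5)·P(N=n)
 = (-7)·1/6 + (-9)·1/6 + (-11)·1/6 + (-13)·1/6 + (-15)·1/6 + (-17)·1/6
 = (-7/6) + (-3/2) + (-11/6) + (-13/6) + (-5/2) + (-17/6)
 = -12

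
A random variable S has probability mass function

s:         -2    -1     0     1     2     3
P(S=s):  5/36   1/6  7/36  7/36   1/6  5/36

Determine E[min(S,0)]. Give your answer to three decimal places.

E[min(S,0)] = Σ min(s,0)·P(S=s)
 = (-2)·5/36 + (-1)·1/6 + 0·7/36 + 0·7/36 + 0·1/6 + 0·5/36
 = (-5/18) + (-1/6) + 0 + 0 + 0 + 0
 = -4/9

-0.444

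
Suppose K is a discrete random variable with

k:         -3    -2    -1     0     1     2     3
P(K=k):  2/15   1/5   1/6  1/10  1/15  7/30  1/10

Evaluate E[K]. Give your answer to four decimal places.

E[K] = Σ k·P(K=k)
 = (-3)·2/15 + (-2)·1/5 + (-1)·1/6 + 0·1/10 + 1·1/15 + 2·7/30 + 3·1/10
 = (-2/5) + (-2/5) + (-1/6) + 0 + 1/15 + 7/15 + 3/10
 = -2/15

-0.1333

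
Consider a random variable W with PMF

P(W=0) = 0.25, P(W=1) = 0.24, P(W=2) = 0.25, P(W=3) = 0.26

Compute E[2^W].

E[2^W] = Σ 2^w·P(W=w)
 = 1·0.25 + 2·0.24 + 4·0.25 + 8·0.26
 = 0.25 + 0.48 + 1 + 2.08
 = 3.81

3.81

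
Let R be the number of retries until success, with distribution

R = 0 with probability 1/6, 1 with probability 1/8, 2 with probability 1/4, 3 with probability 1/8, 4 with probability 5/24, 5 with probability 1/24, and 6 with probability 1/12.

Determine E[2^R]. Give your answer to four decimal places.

E[2^R] = Σ 2^r·P(R=r)
 = 1·1/6 + 2·1/8 + 4·1/4 + 8·1/8 + 16·5/24 + 32·1/24 + 64·1/12
 = 1/6 + 1/4 + 1 + 1 + 10/3 + 4/3 + 16/3
 = 149/12

12.4167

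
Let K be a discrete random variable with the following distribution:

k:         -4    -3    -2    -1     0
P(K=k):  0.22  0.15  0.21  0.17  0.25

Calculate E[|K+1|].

1.42

E[|K+1|] = Σ |k+1|·P(K=k)
 = 3·0.22 + 2·0.15 + 1·0.21 + 0·0.17 + 1·0.25
 = 0.66 + 0.3 + 0.21 + 0 + 0.25
 = 1.42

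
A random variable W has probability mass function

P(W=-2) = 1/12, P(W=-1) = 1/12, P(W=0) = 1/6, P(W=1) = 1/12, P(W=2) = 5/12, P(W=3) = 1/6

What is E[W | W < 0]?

-1.5

P(W < 0) = 1/12 + 1/12 = 1/6.
E[W | W < 0] = [(-2)·1/12 + (-1)·1/12] / (1/6)
 = -1/4 / (1/6)
 = -3/2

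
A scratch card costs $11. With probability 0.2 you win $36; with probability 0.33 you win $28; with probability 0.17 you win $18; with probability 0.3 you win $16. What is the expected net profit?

E[payout] = 36·0.2 + 28·0.33 + 18·0.17 + 16·0.3
 = 7.2 + 9.24 + 3.06 + 4.8
 = 24.3
Net = 24.3 - 11 = 13.3

13.3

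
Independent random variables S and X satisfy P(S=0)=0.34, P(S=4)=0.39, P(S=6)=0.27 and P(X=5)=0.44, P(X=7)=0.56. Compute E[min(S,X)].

E[min(S,X)] = Σ_s Σ_x min(s,x) · P(S=s)P(X=x)
 = 0·0.1496 + 0·0.1904 + 4·0.1716 + 4·0.2184 + 5·0.1188 + 6·0.1512
 = 0 + 0 + 0.6864 + 0.8736 + 0.594 + 0.9072
 = 3.0612

3.0612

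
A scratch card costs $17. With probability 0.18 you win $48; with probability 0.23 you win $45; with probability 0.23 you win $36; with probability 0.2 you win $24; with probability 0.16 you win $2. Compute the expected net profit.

E[payout] = 48·0.18 + 45·0.23 + 36·0.23 + 24·0.2 + 2·0.16
 = 8.64 + 10.35 + 8.28 + 4.8 + 0.32
 = 32.39
Net = 32.39 - 17 = 15.39

15.39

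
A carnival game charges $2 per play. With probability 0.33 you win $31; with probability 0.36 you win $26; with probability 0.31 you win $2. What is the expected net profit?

E[payout] = 31·0.33 + 26·0.36 + 2·0.31
 = 10.23 + 9.36 + 0.62
 = 20.21
Net = 20.21 - 2 = 18.21

18.21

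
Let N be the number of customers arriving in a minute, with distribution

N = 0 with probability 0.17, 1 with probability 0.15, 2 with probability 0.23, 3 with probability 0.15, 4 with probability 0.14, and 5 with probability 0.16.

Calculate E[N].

2.42

E[N] = Σ n·P(N=n)
 = 0·0.17 + 1·0.15 + 2·0.23 + 3·0.15 + 4·0.14 + 5·0.16
 = 0 + 0.15 + 0.46 + 0.45 + 0.56 + 0.8
 = 2.42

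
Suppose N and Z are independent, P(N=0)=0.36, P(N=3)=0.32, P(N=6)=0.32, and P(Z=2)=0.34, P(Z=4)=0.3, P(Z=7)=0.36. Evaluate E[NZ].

12.672

E[NZ] = Σ_n Σ_z nz · P(N=n)P(Z=z)
 = 0·0.1224 + 0·0.108 + 0·0.1296 + 6·0.1088 + 12·0.096 + 21·0.1152 + 12·0.1088 + 24·0.096 + 42·0.1152
 = 0 + 0 + 0 + 0.6528 + 1.152 + 2.4192 + 1.3056 + 2.304 + 4.8384
 = 12.672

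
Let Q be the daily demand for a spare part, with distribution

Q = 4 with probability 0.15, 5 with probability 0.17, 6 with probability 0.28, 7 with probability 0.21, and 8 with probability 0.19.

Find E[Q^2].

E[Q^2] = Σ q^2·P(Q=q)
 = 16·0.15 + 25·0.17 + 36·0.28 + 49·0.21 + 64·0.19
 = 2.4 + 4.25 + 10.08 + 10.29 + 12.16
 = 39.18

39.18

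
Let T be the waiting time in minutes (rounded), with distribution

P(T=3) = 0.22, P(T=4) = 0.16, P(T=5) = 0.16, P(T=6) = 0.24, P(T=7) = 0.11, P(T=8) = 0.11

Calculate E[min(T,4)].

E[min(T,4)] = Σ min(t,4)·P(T=t)
 = 3·0.22 + 4·0.16 + 4·0.16 + 4·0.24 + 4·0.11 + 4·0.11
 = 0.66 + 0.64 + 0.64 + 0.96 + 0.44 + 0.44
 = 3.78

3.78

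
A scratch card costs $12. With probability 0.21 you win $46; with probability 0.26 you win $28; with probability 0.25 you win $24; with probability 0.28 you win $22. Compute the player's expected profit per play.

E[payout] = 46·0.21 + 28·0.26 + 24·0.25 + 22·0.28
 = 9.66 + 7.28 + 6 + 6.16
 = 29.1
Net = 29.1 - 12 = 17.1

17.1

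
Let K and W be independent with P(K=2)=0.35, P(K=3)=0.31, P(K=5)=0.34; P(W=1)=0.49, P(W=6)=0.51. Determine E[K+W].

6.88

E[K+W] = Σ_k Σ_w (k+w) · P(K=k)P(W=w)
 = 3·0.1715 + 8·0.1785 + 4·0.1519 + 9·0.1581 + 6·0.1666 + 11·0.1734
 = 0.5145 + 1.428 + 0.6076 + 1.4229 + 0.9996 + 1.9074
 = 6.88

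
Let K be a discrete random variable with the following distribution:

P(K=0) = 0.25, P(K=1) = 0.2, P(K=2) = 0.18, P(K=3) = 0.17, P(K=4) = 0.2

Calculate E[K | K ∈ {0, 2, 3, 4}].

2.0875

P(K ∈ {0, 2, 3, 4}) = 0.25 + 0.18 + 0.17 + 0.2 = 0.8.
E[K | K ∈ {0, 2, 3, 4}] = [0·0.25 + 2·0.18 + 3·0.17 + 4·0.2] / 0.8
 = 1.67 / 0.8
 = 167/80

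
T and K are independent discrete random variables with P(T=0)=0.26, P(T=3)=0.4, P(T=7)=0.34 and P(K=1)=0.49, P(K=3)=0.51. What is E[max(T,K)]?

4.1052

E[max(T,K)] = Σ_t Σ_k max(t,k) · P(T=t)P(K=k)
 = 1·0.1274 + 3·0.1326 + 3·0.196 + 3·0.204 + 7·0.1666 + 7·0.1734
 = 0.1274 + 0.3978 + 0.588 + 0.612 + 1.1662 + 1.2138
 = 4.1052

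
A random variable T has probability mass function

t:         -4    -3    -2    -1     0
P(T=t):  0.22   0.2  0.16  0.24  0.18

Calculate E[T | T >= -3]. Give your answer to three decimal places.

P(T >= -3) = 0.2 + 0.16 + 0.24 + 0.18 = 0.78.
E[T | T >= -3] = [(-3)·0.2 + (-2)·0.16 + (-1)·0.24 + 0·0.18] / 0.78
 = -1.16 / 0.78
 = -58/39

-1.487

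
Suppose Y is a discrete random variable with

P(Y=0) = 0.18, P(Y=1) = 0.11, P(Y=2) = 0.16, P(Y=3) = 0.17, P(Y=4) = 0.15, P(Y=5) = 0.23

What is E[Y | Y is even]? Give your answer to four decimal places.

1.8776

P(Y is even) = 0.18 + 0.16 + 0.15 = 0.49.
E[Y | Y is even] = [0·0.18 + 2·0.16 + 4·0.15] / 0.49
 = 0.92 / 0.49
 = 92/49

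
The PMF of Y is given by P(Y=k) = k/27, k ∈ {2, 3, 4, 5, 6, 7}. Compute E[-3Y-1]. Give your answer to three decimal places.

-16.444

E[-3Y-1] = Σ (-3y-1)·P(Y=y)
 = (-7)·2/27 + (-10)·1/9 + (-13)·4/27 + (-16)·5/27 + (-19)·2/9 + (-22)·7/27
 = (-14/27) + (-10/9) + (-52/27) + (-80/27) + (-38/9) + (-154/27)
 = -148/9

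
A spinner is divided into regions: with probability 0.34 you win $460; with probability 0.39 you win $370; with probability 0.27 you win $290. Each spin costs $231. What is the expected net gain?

E[payout] = 460·0.34 + 370·0.39 + 290·0.27
 = 156.4 + 144.3 + 78.3
 = 379
Net = 379 - 231 = 148

148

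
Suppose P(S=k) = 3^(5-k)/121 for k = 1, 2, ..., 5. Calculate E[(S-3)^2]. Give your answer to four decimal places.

2.9587

E[(S-3)^2] = Σ (s-3)^2·P(S=s)
 = 4·81/121 + 1·27/121 + 0·9/121 + 1·3/121 + 4·1/121
 = 324/121 + 27/121 + 0 + 3/121 + 4/121
 = 358/121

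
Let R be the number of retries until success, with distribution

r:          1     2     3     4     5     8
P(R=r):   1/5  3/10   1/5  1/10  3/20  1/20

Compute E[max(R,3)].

E[max(R,3)] = Σ max(r,3)·P(R=r)
 = 3·1/5 + 3·3/10 + 3·1/5 + 4·1/10 + 5·3/20 + 8·1/20
 = 3/5 + 9/10 + 3/5 + 2/5 + 3/4 + 2/5
 = 73/20

3.65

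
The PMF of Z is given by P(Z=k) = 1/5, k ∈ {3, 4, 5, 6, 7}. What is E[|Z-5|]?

1.2

E[|Z-5|] = Σ |z-5|·P(Z=z)
 = 2·1/5 + 1·1/5 + 0·1/5 + 1·1/5 + 2·1/5
 = 2/5 + 1/5 + 0 + 1/5 + 2/5
 = 6/5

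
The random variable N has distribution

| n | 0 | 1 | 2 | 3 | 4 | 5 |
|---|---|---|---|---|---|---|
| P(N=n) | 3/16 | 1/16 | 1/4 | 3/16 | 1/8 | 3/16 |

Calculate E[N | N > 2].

P(N > 2) = 3/16 + 1/8 + 3/16 = 1/2.
E[N | N > 2] = [3·3/16 + 4·1/8 + 5·3/16] / (1/2)
 = 2 / (1/2)
 = 4

4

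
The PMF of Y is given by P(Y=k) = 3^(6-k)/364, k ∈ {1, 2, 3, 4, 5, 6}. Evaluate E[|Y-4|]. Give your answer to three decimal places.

2.536

E[|Y-4|] = Σ |y-4|·P(Y=y)
 = 3·243/364 + 2·81/364 + 1·27/364 + 0·9/364 + 1·3/364 + 2·1/364
 = 729/364 + 81/182 + 27/364 + 0 + 3/364 + 1/182
 = 71/28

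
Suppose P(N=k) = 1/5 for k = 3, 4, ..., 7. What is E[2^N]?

E[2^N] = Σ 2^n·P(N=n)
 = 8·1/5 + 16·1/5 + 32·1/5 + 64·1/5 + 128·1/5
 = 8/5 + 16/5 + 32/5 + 64/5 + 128/5
 = 248/5

49.6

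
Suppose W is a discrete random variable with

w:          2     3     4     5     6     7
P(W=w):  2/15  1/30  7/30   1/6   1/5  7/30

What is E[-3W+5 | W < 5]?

P(W < 5) = 2/15 + 1/30 + 7/30 = 2/5.
E[-3W+5 | W < 5] = [(-1)·2/15 + (-4)·1/30 + (-7)·7/30] / (2/5)
 = -19/10 / (2/5)
 = -19/4

-4.75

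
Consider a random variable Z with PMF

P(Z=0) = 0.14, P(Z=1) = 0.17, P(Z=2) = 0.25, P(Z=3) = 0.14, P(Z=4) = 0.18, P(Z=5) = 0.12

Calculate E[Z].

2.41

E[Z] = Σ z·P(Z=z)
 = 0·0.14 + 1·0.17 + 2·0.25 + 3·0.14 + 4·0.18 + 5·0.12
 = 0 + 0.17 + 0.5 + 0.42 + 0.72 + 0.6
 = 2.41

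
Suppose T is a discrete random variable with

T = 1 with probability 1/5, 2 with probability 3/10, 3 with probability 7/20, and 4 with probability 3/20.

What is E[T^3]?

E[T^3] = Σ t^3·P(T=t)
 = 1·1/5 + 8·3/10 + 27·7/20 + 64·3/20
 = 1/5 + 12/5 + 189/20 + 48/5
 = 433/20

21.65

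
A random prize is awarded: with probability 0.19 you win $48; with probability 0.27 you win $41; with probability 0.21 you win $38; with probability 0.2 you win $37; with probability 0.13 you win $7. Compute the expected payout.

36.48

E[payout] = 48·0.19 + 41·0.27 + 38·0.21 + 37·0.2 + 7·0.13
 = 9.12 + 11.07 + 7.98 + 7.4 + 0.91
 = 36.48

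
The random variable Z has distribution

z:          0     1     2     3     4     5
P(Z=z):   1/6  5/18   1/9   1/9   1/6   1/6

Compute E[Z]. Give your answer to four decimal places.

2.3333

E[Z] = Σ z·P(Z=z)
 = 0·1/6 + 1·5/18 + 2·1/9 + 3·1/9 + 4·1/6 + 5·1/6
 = 0 + 5/18 + 2/9 + 1/3 + 2/3 + 5/6
 = 7/3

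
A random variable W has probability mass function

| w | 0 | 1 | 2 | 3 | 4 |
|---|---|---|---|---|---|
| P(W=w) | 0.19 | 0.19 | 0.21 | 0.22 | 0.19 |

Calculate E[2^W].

E[2^W] = Σ 2^w·P(W=w)
 = 1·0.19 + 2·0.19 + 4·0.21 + 8·0.22 + 16·0.19
 = 0.19 + 0.38 + 0.84 + 1.76 + 3.04
 = 6.21

6.21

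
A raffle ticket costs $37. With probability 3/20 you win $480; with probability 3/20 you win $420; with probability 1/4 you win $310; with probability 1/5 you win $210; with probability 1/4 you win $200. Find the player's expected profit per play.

267.5

E[payout] = 480·3/20 + 420·3/20 + 310·1/4 + 210·1/5 + 200·1/4
 = 72 + 63 + 155/2 + 42 + 50
 = 609/2
Net = 609/2 - 37 = 535/2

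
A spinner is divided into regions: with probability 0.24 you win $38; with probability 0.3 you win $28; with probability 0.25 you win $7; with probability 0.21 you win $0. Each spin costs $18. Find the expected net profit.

E[payout] = 38·0.24 + 28·0.3 + 7·0.25 + 0·0.21
 = 9.12 + 8.4 + 1.75 + 0
 = 19.27
Net = 19.27 - 18 = 1.27

1.27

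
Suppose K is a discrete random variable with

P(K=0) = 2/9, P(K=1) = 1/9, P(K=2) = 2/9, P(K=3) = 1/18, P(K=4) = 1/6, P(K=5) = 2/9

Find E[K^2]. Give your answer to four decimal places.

9.7222

E[K^2] = Σ k^2·P(K=k)
 = 0·2/9 + 1·1/9 + 4·2/9 + 9·1/18 + 16·1/6 + 25·2/9
 = 0 + 1/9 + 8/9 + 1/2 + 8/3 + 50/9
 = 175/18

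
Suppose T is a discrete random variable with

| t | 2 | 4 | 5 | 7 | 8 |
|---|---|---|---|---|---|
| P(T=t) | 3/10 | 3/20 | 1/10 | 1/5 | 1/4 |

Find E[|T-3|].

E[|T-3|] = Σ |t-3|·P(T=t)
 = 1·3/10 + 1·3/20 + 2·1/10 + 4·1/5 + 5·1/4
 = 3/10 + 3/20 + 1/5 + 4/5 + 5/4
 = 27/10

2.7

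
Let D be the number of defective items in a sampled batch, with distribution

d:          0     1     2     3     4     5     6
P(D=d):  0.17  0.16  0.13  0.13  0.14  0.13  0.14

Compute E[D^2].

12.38

E[D^2] = Σ d^2·P(D=d)
 = 0·0.17 + 1·0.16 + 4·0.13 + 9·0.13 + 16·0.14 + 25·0.13 + 36·0.14
 = 0 + 0.16 + 0.52 + 1.17 + 2.24 + 3.25 + 5.04
 = 12.38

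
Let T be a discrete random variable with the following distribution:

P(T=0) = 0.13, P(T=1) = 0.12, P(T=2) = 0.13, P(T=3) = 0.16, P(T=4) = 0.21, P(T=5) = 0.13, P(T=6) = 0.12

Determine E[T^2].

13.01

E[T^2] = Σ t^2·P(T=t)
 = 0·0.13 + 1·0.12 + 4·0.13 + 9·0.16 + 16·0.21 + 25·0.13 + 36·0.12
 = 0 + 0.12 + 0.52 + 1.44 + 3.36 + 3.25 + 4.32
 = 13.01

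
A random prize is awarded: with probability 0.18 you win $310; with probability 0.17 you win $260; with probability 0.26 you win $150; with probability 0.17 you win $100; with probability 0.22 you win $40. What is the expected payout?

E[payout] = 310·0.18 + 260·0.17 + 150·0.26 + 100·0.17 + 40·0.22
 = 55.8 + 44.2 + 39 + 17 + 8.8
 = 164.8

164.8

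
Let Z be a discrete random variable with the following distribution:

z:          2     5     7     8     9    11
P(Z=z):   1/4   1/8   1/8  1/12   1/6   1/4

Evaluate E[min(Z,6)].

4.875

E[min(Z,6)] = Σ min(z,6)·P(Z=z)
 = 2·1/4 + 5·1/8 + 6·1/8 + 6·1/12 + 6·1/6 + 6·1/4
 = 1/2 + 5/8 + 3/4 + 1/2 + 1 + 3/2
 = 39/8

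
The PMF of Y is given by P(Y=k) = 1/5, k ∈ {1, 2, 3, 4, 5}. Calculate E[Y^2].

E[Y^2] = Σ y^2·P(Y=y)
 = 1·1/5 + 4·1/5 + 9·1/5 + 16·1/5 + 25·1/5
 = 1/5 + 4/5 + 9/5 + 16/5 + 5
 = 11

11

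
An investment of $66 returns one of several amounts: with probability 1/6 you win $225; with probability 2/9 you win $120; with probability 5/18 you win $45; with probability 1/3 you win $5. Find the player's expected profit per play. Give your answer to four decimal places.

E[payout] = 225·1/6 + 120·2/9 + 45·5/18 + 5·1/3
 = 75/2 + 80/3 + 25/2 + 5/3
 = 235/3
Net = 235/3 - 66 = 37/3

12.3333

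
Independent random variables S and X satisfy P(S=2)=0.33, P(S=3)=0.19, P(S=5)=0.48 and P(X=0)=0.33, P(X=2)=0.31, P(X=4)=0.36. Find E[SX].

7.4778

E[SX] = Σ_s Σ_x sx · P(S=s)P(X=x)
 = 0·0.1089 + 4·0.1023 + 8·0.1188 + 0·0.0627 + 6·0.0589 + 12·0.0684 + 0·0.1584 + 10·0.1488 + 20·0.1728
 = 0 + 0.4092 + 0.9504 + 0 + 0.3534 + 0.8208 + 0 + 1.488 + 3.456
 = 7.4778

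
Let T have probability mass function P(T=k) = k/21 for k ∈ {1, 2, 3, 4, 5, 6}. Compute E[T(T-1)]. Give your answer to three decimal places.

E[T(T-1)] = Σ t(t-1)·P(T=t)
 = 0·1/21 + 2·2/21 + 6·1/7 + 12·4/21 + 20·5/21 + 30·2/7
 = 0 + 4/21 + 6/7 + 16/7 + 100/21 + 60/7
 = 50/3

16.667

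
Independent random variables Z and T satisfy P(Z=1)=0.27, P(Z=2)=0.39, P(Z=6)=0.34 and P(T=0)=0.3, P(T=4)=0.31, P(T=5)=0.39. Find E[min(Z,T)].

1.8196

E[min(Z,T)] = Σ_z Σ_t min(z,t) · P(Z=z)P(T=t)
 = 0·0.081 + 1·0.0837 + 1·0.1053 + 0·0.117 + 2·0.1209 + 2·0.1521 + 0·0.102 + 4·0.1054 + 5·0.1326
 = 0 + 0.0837 + 0.1053 + 0 + 0.2418 + 0.3042 + 0 + 0.4216 + 0.663
 = 1.8196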